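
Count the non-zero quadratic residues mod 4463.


For prime p, the number of non-zero quadratic residues is (p-1)/2.
= (4463-1)/2
= 2231

2231


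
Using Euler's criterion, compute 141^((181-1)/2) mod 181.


p = 181 is prime and the exponent is (p-1)/2 = 90, so by Euler's criterion 141^90 = (141/181) = +1 or -1 mod 181.
Compute by square-and-multiply:
  90 = 64 + 16 + 8 + 2 (binary 1011010)
  Repeated squaring mod 181: 141^1 = 141, 141^2 = 152, 141^4 = 117, 141^8 = 114, 141^16 = 145, 141^32 = 29, 141^64 = 117
  141^90 = 141^64 * 141^16 * 141^8 * 141^2 = 117 * 145 * 114 * 152 mod 181
    117 * 145 = 16965 = 132 mod 181
    132 * 114 = 15048 = 25 mod 181
    25 * 152 = 3800 = 180 mod 181
  141^90 = 180 mod 181
Result 180 = p - 1 = -1 mod 181: 141 is a quadratic non-residue mod 181. As a residue in [0, p-1] the value is 180.
141^90 mod 181 = 180

180


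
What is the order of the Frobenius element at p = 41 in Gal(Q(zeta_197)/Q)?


The Frobenius at p in Gal(Q(zeta_n)/Q) = (Z/nZ)* is the class of p, so its order is ord_197(41), the smallest k >= 1 with 41^k = 1 mod 197.
n = 197 = 197, phi(197) = 196; the order divides phi(n).
Divisors of 196: 1, 2, 4, 7, 14, 28, 49, 98, 196
Repeated squaring mod 197: 41^1 = 41, 41^2 = 105, 41^4 = 190, 41^8 = 49, 41^16 = 37, 41^32 = 187, 41^64 = 100, 41^128 = 150
Test divisors in increasing order:
  k=1: 41^1 = 41 mod 197
  k=2: 41^2 = 105 mod 197
  k=4: 41^4 = 190 mod 197
  k=7: 41^7 = 190 * 105 * 41 = 6 mod 197
  k=14: 41^14 = 49 * 190 * 105 = 36 mod 197
  k=28: 41^28 = 37 * 49 * 190 = 114 mod 197
  k=49: 41^49 = 187 * 37 * 41 = 196 mod 197
  k=98: 41^98 = 100 * 187 * 105 = 1 mod 197  <- first divisor giving 1
Order = 98

98


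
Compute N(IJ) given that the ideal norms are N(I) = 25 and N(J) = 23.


N(IJ) = N(I) * N(J)
= 25 * 23
= 575

575


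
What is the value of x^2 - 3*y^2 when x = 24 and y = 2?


x^2 - d*y^2
= 24^2 - 3*2^2
= 576 - 12
= 564

564


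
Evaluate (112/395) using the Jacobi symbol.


Compute (112/395) via quadratic reciprocity:
  pull out 2: (2/395) = -1  (since 395 mod 8 = 3)
  pull out 2: (2/395) = -1  (since 395 mod 8 = 3)
  pull out 2: (2/395) = -1  (since 395 mod 8 = 3)
  pull out 2: (2/395) = -1  (since 395 mod 8 = 3)
  reciprocity: (7/395) -> -(395/7)
  reduce: (3/7)
  reciprocity: (3/7) -> -(7/3)
  reduce: (1/3)
  (1/3) = 1
Product of signs = 1

1


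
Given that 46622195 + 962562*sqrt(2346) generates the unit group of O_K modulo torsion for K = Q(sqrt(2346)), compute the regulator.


epsilon = 46622195 + 962562*sqrt(2346)
= 9.3244e+07
R = ln(9.3244e+07)
= 18.3507

18.3507


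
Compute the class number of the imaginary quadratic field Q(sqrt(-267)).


K = Q(sqrt(-267)). d mod 4 = 1, so D = disc(K) = d = -267
h(K) equals the number of primitive reduced positive-definite forms (a, b, c) = a*x^2 + b*x*y + c*y^2 with b^2 - 4ac = D,
where reduced means |b| <= a <= c, with b >= 0 whenever |b| = a or a = c, and primitive means gcd(a, b, c) = 1.
Reduced forces 3a^2 <= |D| = 267, so 1 <= a <= 9; b must have the parity of D, and c = (b^2 - D)/(4a) must be an integer >= a.
Enumerate a = 1..9, b in [-a, a]:
  a=1: (1, 1, 67)  [1]
  a=2: none
  a=3: (3, 3, 23)  [1]
  a=4..9: none
Total reduced forms: 1 + 1 = 2
h = 2

2


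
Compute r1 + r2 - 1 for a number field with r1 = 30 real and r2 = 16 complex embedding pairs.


By Dirichlet's unit theorem:
rank = r1 + r2 - 1
= 30 + 16 - 1
= 45

45


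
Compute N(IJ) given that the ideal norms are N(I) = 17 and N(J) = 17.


N(IJ) = N(I) * N(J)
= 17 * 17
= 289

289


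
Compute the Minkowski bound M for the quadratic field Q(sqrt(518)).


d = 518, d mod 4 = 2, so disc(K) = 4d = 2072; |disc(K)| = 2072
Real quadratic field, so n = 2, s = r2 = 0, r1 = 2
M = (n!/n^n) * (4/pi)^s * sqrt(|disc(K)|) = (2!/2^2) * (4/pi)^0 * sqrt(2072)
= 0.5 * 1.000000 * 45.519227
= 22.7596

22.7596


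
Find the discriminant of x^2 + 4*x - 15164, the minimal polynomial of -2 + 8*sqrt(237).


The element -2 + 8*sqrt(237) has minimal polynomial:
x^2 + 4*x - 15164
Discriminant = (4)^2 - 4*(-15164)
= 16 + 60656
= 60672

60672


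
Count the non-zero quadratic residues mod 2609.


For prime p, the number of non-zero quadratic residues is (p-1)/2.
= (2609-1)/2
= 1304

1304


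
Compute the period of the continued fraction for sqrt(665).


Run the CF algorithm for sqrt(665).
a_0 = floor(sqrt(665)) = 25; set m_0=0, q_0=1.
Recurrence: m' = q*a - m,  q' = (d - m'^2)/q,  a' = floor((a_0 + m')/q').
  step 1: m=25, q=40, a=1
  step 2: m=15, q=11, a=3
  step 3: m=18, q=31, a=1
  step 4: m=13, q=16, a=2
  step 5: m=19, q=19, a=2
  step 6: m=19, q=16, a=2
  step 7: m=13, q=31, a=1
  step 8: m=18, q=11, a=3
  step 9: m=15, q=40, a=1
  step 10: m=25, q=1, a=50
a_10 = 2*a_0 = 50, so the period closes here.
sqrt(665) = [25; 1, 3, 1, 2, 2, 2, 1, 3, 1, 50]
Period length = 10

10


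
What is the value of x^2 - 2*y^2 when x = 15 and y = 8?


x^2 - d*y^2
= 15^2 - 2*8^2
= 225 - 128
= 97

97


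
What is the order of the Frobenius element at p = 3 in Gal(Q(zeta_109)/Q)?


The Frobenius at p in Gal(Q(zeta_n)/Q) = (Z/nZ)* is the class of p, so its order is ord_109(3), the smallest k >= 1 with 3^k = 1 mod 109.
n = 109 = 109, phi(109) = 108; the order divides phi(n).
Divisors of 108: 1, 2, 3, 4, 6, 9, 12, 18, 27, 36, 54, 108
Repeated squaring mod 109: 3^1 = 3, 3^2 = 9, 3^4 = 81, 3^8 = 21, 3^16 = 5, 3^32 = 25, 3^64 = 80
Test divisors in increasing order:
  k=1: 3^1 = 3 mod 109
  k=2: 3^2 = 9 mod 109
  k=3: 3^3 = 9 * 3 = 27 mod 109
  k=4: 3^4 = 81 mod 109
  k=6: 3^6 = 81 * 9 = 75 mod 109
  k=9: 3^9 = 21 * 3 = 63 mod 109
  k=12: 3^12 = 21 * 81 = 66 mod 109
  k=18: 3^18 = 5 * 9 = 45 mod 109
  k=27: 3^27 = 5 * 21 * 9 * 3 = 1 mod 109  <- first divisor giving 1
Order = 27

27


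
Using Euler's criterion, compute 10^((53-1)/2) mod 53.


p = 53 is prime and the exponent is (p-1)/2 = 26, so by Euler's criterion 10^26 = (10/53) = +1 or -1 mod 53.
Compute by square-and-multiply:
  26 = 16 + 8 + 2 (binary 11010)
  Repeated squaring mod 53: 10^1 = 10, 10^2 = 47, 10^4 = 36, 10^8 = 24, 10^16 = 46
  10^26 = 10^16 * 10^8 * 10^2 = 46 * 24 * 47 mod 53
    46 * 24 = 1104 = 44 mod 53
    44 * 47 = 2068 = 1 mod 53
  10^26 = 1 mod 53
Result 1: 10 is a quadratic residue mod 53.
10^26 mod 53 = 1

1


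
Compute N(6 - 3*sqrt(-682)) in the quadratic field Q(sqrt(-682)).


N(a + b*sqrt(d)) = a^2 - d*b^2
= (6)^2 - (-682)*(-3)^2
= 36 + 6138
= 6174

6174


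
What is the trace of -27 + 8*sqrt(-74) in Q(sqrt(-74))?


Tr(a + b*sqrt(d)) = (a + b*sqrt(d)) + (a - b*sqrt(d)) = 2a
= 2 * (-27)
= -54

-54


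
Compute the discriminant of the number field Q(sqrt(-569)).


For K = Q(sqrt(d)) with d squarefree: disc(K) = d if d = 1 mod 4, and disc(K) = 4d if d = 2 or 3 mod 4.
Here d = -569, and d mod 4 = 3.
d = 3 mod 4, not 1 (O_K = Z[sqrt(d)]), so disc(K) = 4d = 4 * (-569) = -2276

-2276


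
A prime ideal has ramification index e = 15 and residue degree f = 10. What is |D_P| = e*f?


|D_P| = e * f
= 15 * 10
= 150

150


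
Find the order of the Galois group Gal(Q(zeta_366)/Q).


|Gal(Q(zeta_366)/Q)| = phi(366)
= 120

120


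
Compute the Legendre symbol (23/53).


p = 53 is prime, so compute (23/53) with the reciprocity algorithm (Jacobi-symbol steps: pull out 2s via (2/n), flip via reciprocity, reduce):
  reciprocity: (23/53) -> +(53/23)
  reduce: (7/23)
  reciprocity: (7/23) -> -(23/7)
  reduce: (2/7)
  pull out 2: (2/7) = +1  (since 7 mod 8 = 7)
  (1/7) = 1
Product of signs = -1
(23/53) = -1

-1


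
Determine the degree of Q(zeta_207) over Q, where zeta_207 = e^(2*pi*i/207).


The degree equals Euler's totient phi(207).
207 = 3^2 * 23
phi(207) = 132

132


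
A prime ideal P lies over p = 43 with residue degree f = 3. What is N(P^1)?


N(P^a) = p^(a*f)
= 43^(1*3)
= 43^3
= 79507

79507


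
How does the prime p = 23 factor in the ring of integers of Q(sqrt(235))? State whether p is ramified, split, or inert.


K = Q(sqrt(235)). Since d mod 4 = 3, disc(K) = 940.
Check p | disc: 940 mod 23 = 20.
p does not divide disc. Compute Legendre symbol (d/p):
5^((23-1)/2) mod 23 = -1
(d/p) = -1, so p is inert: (p) stays prime with e=1, f=2, g=1.
Therefore p is inert.

inert


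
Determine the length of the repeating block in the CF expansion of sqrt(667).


Run the CF algorithm for sqrt(667).
a_0 = floor(sqrt(667)) = 25; set m_0=0, q_0=1.
Recurrence: m' = q*a - m,  q' = (d - m'^2)/q,  a' = floor((a_0 + m')/q').
  step 1: m=25, q=42, a=1
  step 2: m=17, q=9, a=4
  step 3: m=19, q=34, a=1
  step 4: m=15, q=13, a=3
  step 5: m=24, q=7, a=7
  step 6: m=25, q=6, a=8
  step 7: m=23, q=23, a=2
  step 8: m=23, q=6, a=8
  step 9: m=25, q=7, a=7
  step 10: m=24, q=13, a=3
  step 11: m=15, q=34, a=1
  step 12: m=19, q=9, a=4
  step 13: m=17, q=42, a=1
  step 14: m=25, q=1, a=50
a_14 = 2*a_0 = 50, so the period closes here.
sqrt(667) = [25; 1, 4, 1, 3, 7, 8, 2, 8, 7, 3, 1, 4, 1, 50]
Period length = 14

14


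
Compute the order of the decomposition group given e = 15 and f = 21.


|D_P| = e * f
= 15 * 21
= 315

315


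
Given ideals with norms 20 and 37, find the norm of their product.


N(IJ) = N(I) * N(J)
= 20 * 37
= 740

740


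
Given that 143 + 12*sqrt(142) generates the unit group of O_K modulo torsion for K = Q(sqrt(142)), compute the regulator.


epsilon = 143 + 12*sqrt(142)
= 285.9965
R = ln(285.9965)
= 5.6560

5.6560


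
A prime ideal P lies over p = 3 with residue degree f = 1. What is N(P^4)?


N(P^a) = p^(a*f)
= 3^(4*1)
= 3^4
= 81

81


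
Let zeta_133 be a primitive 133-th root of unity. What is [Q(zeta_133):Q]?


The degree equals Euler's totient phi(133).
133 = 7 * 19
phi(133) = 108

108


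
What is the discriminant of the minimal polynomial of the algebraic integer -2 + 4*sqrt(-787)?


The element -2 + 4*sqrt(-787) has minimal polynomial:
x^2 + 4*x + 12596
Discriminant = (4)^2 - 4*(12596)
= 16 - 50384
= -50368

-50368


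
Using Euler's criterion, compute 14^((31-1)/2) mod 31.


p = 31 is prime and the exponent is (p-1)/2 = 15, so by Euler's criterion 14^15 = (14/31) = +1 or -1 mod 31.
Compute by square-and-multiply:
  15 = 8 + 4 + 2 + 1 (binary 1111)
  Repeated squaring mod 31: 14^1 = 14, 14^2 = 10, 14^4 = 7, 14^8 = 18
  14^15 = 14^8 * 14^4 * 14^2 * 14^1 = 18 * 7 * 10 * 14 mod 31
    18 * 7 = 126 = 2 mod 31
    2 * 10 = 20 = 20 mod 31
    20 * 14 = 280 = 1 mod 31
  14^15 = 1 mod 31
Result 1: 14 is a quadratic residue mod 31.
14^15 mod 31 = 1

1


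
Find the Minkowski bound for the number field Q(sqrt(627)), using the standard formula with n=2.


d = 627, d mod 4 = 3, so disc(K) = 4d = 2508; |disc(K)| = 2508
Real quadratic field, so n = 2, s = r2 = 0, r1 = 2
M = (n!/n^n) * (4/pi)^s * sqrt(|disc(K)|) = (2!/2^2) * (4/pi)^0 * sqrt(2508)
= 0.5 * 1.000000 * 50.079936
= 25.0400

25.0400


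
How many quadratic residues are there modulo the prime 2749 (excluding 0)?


For prime p, the number of non-zero quadratic residues is (p-1)/2.
= (2749-1)/2
= 1374

1374


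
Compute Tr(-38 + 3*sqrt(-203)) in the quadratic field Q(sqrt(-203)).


Tr(a + b*sqrt(d)) = (a + b*sqrt(d)) + (a - b*sqrt(d)) = 2a
= 2 * (-38)
= -76

-76


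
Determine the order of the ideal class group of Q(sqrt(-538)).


K = Q(sqrt(-538)). d mod 4 = 2, so D = disc(K) = 4d = -2152
h(K) equals the number of primitive reduced positive-definite forms (a, b, c) = a*x^2 + b*x*y + c*y^2 with b^2 - 4ac = D,
where reduced means |b| <= a <= c, with b >= 0 whenever |b| = a or a = c, and primitive means gcd(a, b, c) = 1.
Reduced forces 3a^2 <= |D| = 2152, so 1 <= a <= 26; b must have the parity of D, and c = (b^2 - D)/(4a) must be an integer >= a.
Enumerate a = 1..26, b in [-a, a]:
  a=1: (1, 0, 538)  [1]
  a=2: (2, 0, 269)  [1]
  a=3..6: none
  a=7: (7, -2, 77), (7, 2, 77)  [2]
  a=8..10: none
  a=11: (11, -2, 49), (11, 2, 49)  [2]
  a=12..13: none
  a=14: (14, -12, 41), (14, 12, 41)  [2]
  a=15..21: none
  a=22: (22, -20, 29), (22, 20, 29)  [2]
  a=23..26: none
Total reduced forms: 1 + 1 + 2 + 2 + 2 + 2 = 10
h = 10

10


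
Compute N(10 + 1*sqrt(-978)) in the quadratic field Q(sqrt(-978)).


N(a + b*sqrt(d)) = a^2 - d*b^2
= (10)^2 - (-978)*(1)^2
= 100 + 978
= 1078

1078


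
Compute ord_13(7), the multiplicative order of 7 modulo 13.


We want ord_13(7), the smallest k >= 1 with 7^k = 1 mod 13.
n = 13 = 13, phi(13) = 12; the order divides phi(n).
Divisors of 12: 1, 2, 3, 4, 6, 12
Repeated squaring mod 13: 7^1 = 7, 7^2 = 10, 7^4 = 9, 7^8 = 3
Test divisors in increasing order:
  k=1: 7^1 = 7 mod 13
  k=2: 7^2 = 10 mod 13
  k=3: 7^3 = 10 * 7 = 5 mod 13
  k=4: 7^4 = 9 mod 13
  k=6: 7^6 = 9 * 10 = 12 mod 13
  k=12: 7^12 = 3 * 9 = 1 mod 13  <- first divisor giving 1
Order = 12

12


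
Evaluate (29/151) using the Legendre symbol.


p = 151 is prime, so compute (29/151) with the reciprocity algorithm (Jacobi-symbol steps: pull out 2s via (2/n), flip via reciprocity, reduce):
  reciprocity: (29/151) -> +(151/29)
  reduce: (6/29)
  pull out 2: (2/29) = -1  (since 29 mod 8 = 5)
  reciprocity: (3/29) -> +(29/3)
  reduce: (2/3)
  pull out 2: (2/3) = -1  (since 3 mod 8 = 3)
  (1/3) = 1
Product of signs = 1
(29/151) = 1

1


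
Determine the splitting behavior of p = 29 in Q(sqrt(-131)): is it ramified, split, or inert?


K = Q(sqrt(-131)). Since d mod 4 = 1, disc(K) = -131.
Check p | disc: -131 mod 29 = 14.
p does not divide disc. Compute Legendre symbol (d/p):
14^((29-1)/2) mod 29 = -1
(d/p) = -1, so p is inert: (p) stays prime with e=1, f=2, g=1.
Therefore p is inert.

inert


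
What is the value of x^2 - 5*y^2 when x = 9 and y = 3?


x^2 - d*y^2
= 9^2 - 5*3^2
= 81 - 45
= 36

36


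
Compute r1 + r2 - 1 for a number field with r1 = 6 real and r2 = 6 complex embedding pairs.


By Dirichlet's unit theorem:
rank = r1 + r2 - 1
= 6 + 6 - 1
= 11

11


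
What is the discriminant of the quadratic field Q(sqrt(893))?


For K = Q(sqrt(d)) with d squarefree: disc(K) = d if d = 1 mod 4, and disc(K) = 4d if d = 2 or 3 mod 4.
Here d = 893, and d mod 4 = 1.
d = 1 mod 4 (O_K = Z[(1+sqrt(d))/2]), so disc(K) = d = 893

893


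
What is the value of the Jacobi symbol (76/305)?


Compute (76/305) via quadratic reciprocity:
  pull out 2: (2/305) = +1  (since 305 mod 8 = 1)
  pull out 2: (2/305) = +1  (since 305 mod 8 = 1)
  reciprocity: (19/305) -> +(305/19)
  reduce: (1/19)
  (1/19) = 1
Product of signs = 1

1


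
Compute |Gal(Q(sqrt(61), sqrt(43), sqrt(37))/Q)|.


The 3 square roots of distinct primes are multiplicatively independent over Q,
so [K:Q] = 2^3 and Gal(K/Q) is isomorphic to (Z/2Z)^3.
|Gal| = 2^3 = 8

8


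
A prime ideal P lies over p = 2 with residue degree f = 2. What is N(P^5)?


N(P^a) = p^(a*f)
= 2^(5*2)
= 2^10
= 1024

1024


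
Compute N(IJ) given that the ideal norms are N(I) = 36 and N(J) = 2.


N(IJ) = N(I) * N(J)
= 36 * 2
= 72

72


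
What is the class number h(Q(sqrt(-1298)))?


K = Q(sqrt(-1298)). d mod 4 = 2, so D = disc(K) = 4d = -5192
h(K) equals the number of primitive reduced positive-definite forms (a, b, c) = a*x^2 + b*x*y + c*y^2 with b^2 - 4ac = D,
where reduced means |b| <= a <= c, with b >= 0 whenever |b| = a or a = c, and primitive means gcd(a, b, c) = 1.
Reduced forces 3a^2 <= |D| = 5192, so 1 <= a <= 41; b must have the parity of D, and c = (b^2 - D)/(4a) must be an integer >= a.
Enumerate a = 1..41, b in [-a, a]:
  a=1: (1, 0, 1298)  [1]
  a=2: (2, 0, 649)  [1]
  a=3: (3, -2, 433), (3, 2, 433)  [2]
  a=4..5: none
  a=6: (6, -4, 217), (6, 4, 217)  [2]
  a=7: (7, -4, 186), (7, 4, 186)  [2]
  a=8: none
  a=9: (9, -8, 146), (9, 8, 146)  [2]
  a=10: none
  a=11: (11, 0, 118)  [1]
  a=12..13: none
  a=14: (14, -4, 93), (14, 4, 93)  [2]
  a=15..17: none
  a=18: (18, -8, 73), (18, 8, 73)  [2]
  a=19..20: none
  a=21: (21, -10, 63), (21, -4, 62), (21, 4, 62), (21, 10, 63)  [4]
  a=22: (22, 0, 59)  [1]
  a=23: (23, -12, 58), (23, 12, 58)  [2]
  a=24..26: none
  a=27: (27, -10, 49), (27, 10, 49)  [2]
  a=28: none
  a=29: (29, -12, 46), (29, 12, 46)  [2]
  a=30: none
  a=31: (31, -4, 42), (31, 4, 42)  [2]
  a=32: none
  a=33: (33, -22, 43), (33, 22, 43)  [2]
  a=34..36: none
  a=37: (37, -32, 42), (37, 32, 42)  [2]
  a=38..41: none
Total reduced forms: 1 + 1 + 2 + 2 + 2 + 2 + 1 + 2 + 2 + 4 + 1 + 2 + 2 + 2 + 2 + 2 + 2 = 32
h = 32

32


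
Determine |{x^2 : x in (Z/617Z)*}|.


For prime p, the number of non-zero quadratic residues is (p-1)/2.
= (617-1)/2
= 308

308


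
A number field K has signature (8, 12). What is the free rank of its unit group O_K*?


By Dirichlet's unit theorem:
rank = r1 + r2 - 1
= 8 + 12 - 1
= 19

19


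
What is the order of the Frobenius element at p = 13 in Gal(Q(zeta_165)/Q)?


The Frobenius at p in Gal(Q(zeta_n)/Q) = (Z/nZ)* is the class of p, so its order is ord_165(13), the smallest k >= 1 with 13^k = 1 mod 165.
n = 165 = 3 * 5 * 11, phi(165) = 80; the order divides phi(n).
Divisors of 80: 1, 2, 4, 5, 8, 10, 16, 20, 40, 80
Repeated squaring mod 165: 13^1 = 13, 13^2 = 4, 13^4 = 16, 13^8 = 91, 13^16 = 31, 13^32 = 136, 13^64 = 16
Test divisors in increasing order:
  k=1: 13^1 = 13 mod 165
  k=2: 13^2 = 4 mod 165
  k=4: 13^4 = 16 mod 165
  k=5: 13^5 = 16 * 13 = 43 mod 165
  k=8: 13^8 = 91 mod 165
  k=10: 13^10 = 91 * 4 = 34 mod 165
  k=16: 13^16 = 31 mod 165
  k=20: 13^20 = 31 * 16 = 1 mod 165  <- first divisor giving 1
Order = 20

20


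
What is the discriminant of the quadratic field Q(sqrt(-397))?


For K = Q(sqrt(d)) with d squarefree: disc(K) = d if d = 1 mod 4, and disc(K) = 4d if d = 2 or 3 mod 4.
Here d = -397, and d mod 4 = 3.
d = 3 mod 4, not 1 (O_K = Z[sqrt(d)]), so disc(K) = 4d = 4 * (-397) = -1588

-1588


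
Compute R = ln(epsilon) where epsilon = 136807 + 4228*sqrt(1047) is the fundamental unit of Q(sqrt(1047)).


epsilon = 136807 + 4228*sqrt(1047)
= 273614.0000
R = ln(273614.0000)
= 12.5195

12.5195


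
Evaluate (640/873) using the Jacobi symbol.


Compute (640/873) via quadratic reciprocity:
  pull out 2: (2/873) = +1  (since 873 mod 8 = 1)
  pull out 2: (2/873) = +1  (since 873 mod 8 = 1)
  pull out 2: (2/873) = +1  (since 873 mod 8 = 1)
  pull out 2: (2/873) = +1  (since 873 mod 8 = 1)
  pull out 2: (2/873) = +1  (since 873 mod 8 = 1)
  pull out 2: (2/873) = +1  (since 873 mod 8 = 1)
  pull out 2: (2/873) = +1  (since 873 mod 8 = 1)
  reciprocity: (5/873) -> +(873/5)
  reduce: (3/5)
  reciprocity: (3/5) -> +(5/3)
  reduce: (2/3)
  pull out 2: (2/3) = -1  (since 3 mod 8 = 3)
  (1/3) = 1
Product of signs = -1

-1


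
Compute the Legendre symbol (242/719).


p = 719 is prime, so compute (242/719) with the reciprocity algorithm (Jacobi-symbol steps: pull out 2s via (2/n), flip via reciprocity, reduce):
  pull out 2: (2/719) = +1  (since 719 mod 8 = 7)
  reciprocity: (121/719) -> +(719/121)
  reduce: (114/121)
  pull out 2: (2/121) = +1  (since 121 mod 8 = 1)
  reciprocity: (57/121) -> +(121/57)
  reduce: (7/57)
  reciprocity: (7/57) -> +(57/7)
  reduce: (1/7)
  (1/7) = 1
Product of signs = 1
(242/719) = 1

1


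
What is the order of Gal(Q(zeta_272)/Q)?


|Gal(Q(zeta_272)/Q)| = phi(272)
= 128

128


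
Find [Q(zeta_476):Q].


The degree equals Euler's totient phi(476).
476 = 2^2 * 7 * 17
phi(476) = 192

192


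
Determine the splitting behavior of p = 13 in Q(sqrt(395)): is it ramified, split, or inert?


K = Q(sqrt(395)). Since d mod 4 = 3, disc(K) = 1580.
Check p | disc: 1580 mod 13 = 7.
p does not divide disc. Compute Legendre symbol (d/p):
5^((13-1)/2) mod 13 = -1
(d/p) = -1, so p is inert: (p) stays prime with e=1, f=2, g=1.
Therefore p is inert.

inert


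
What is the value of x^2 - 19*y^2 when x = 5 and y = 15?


x^2 - d*y^2
= 5^2 - 19*15^2
= 25 - 4275
= -4250

-4250


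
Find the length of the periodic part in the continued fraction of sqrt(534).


Run the CF algorithm for sqrt(534).
a_0 = floor(sqrt(534)) = 23; set m_0=0, q_0=1.
Recurrence: m' = q*a - m,  q' = (d - m'^2)/q,  a' = floor((a_0 + m')/q').
  step 1: m=23, q=5, a=9
  step 2: m=22, q=10, a=4
  step 3: m=18, q=21, a=1
  step 4: m=3, q=25, a=1
  step 5: m=22, q=2, a=22
  step 6: m=22, q=25, a=1
  step 7: m=3, q=21, a=1
  step 8: m=18, q=10, a=4
  step 9: m=22, q=5, a=9
  step 10: m=23, q=1, a=46
a_10 = 2*a_0 = 46, so the period closes here.
sqrt(534) = [23; 9, 4, 1, 1, 22, 1, 1, 4, 9, 46]
Period length = 10

10


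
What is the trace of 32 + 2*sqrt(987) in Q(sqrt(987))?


Tr(a + b*sqrt(d)) = (a + b*sqrt(d)) + (a - b*sqrt(d)) = 2a
= 2 * (32)
= 64

64


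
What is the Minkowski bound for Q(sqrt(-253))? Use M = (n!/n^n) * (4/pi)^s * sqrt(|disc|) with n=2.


d = -253, d mod 4 = 3, so disc(K) = 4d = -1012; |disc(K)| = 1012
Imaginary quadratic field, so n = 2, s = r2 = 1, r1 = 0
M = (n!/n^n) * (4/pi)^s * sqrt(|disc(K)|) = (2!/2^2) * (4/pi)^1 * sqrt(1012)
= 0.5 * 1.273240 * 31.811947
= 20.2521

20.2521


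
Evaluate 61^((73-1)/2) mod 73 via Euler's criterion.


p = 73 is prime and the exponent is (p-1)/2 = 36, so by Euler's criterion 61^36 = (61/73) = +1 or -1 mod 73.
Compute by square-and-multiply:
  36 = 32 + 4 (binary 100100)
  Repeated squaring mod 73: 61^1 = 61, 61^2 = 71, 61^4 = 4, 61^8 = 16, 61^16 = 37, 61^32 = 55
  61^36 = 61^32 * 61^4 = 55 * 4 mod 73
    55 * 4 = 220 = 1 mod 73
  61^36 = 1 mod 73
Result 1: 61 is a quadratic residue mod 73.
61^36 mod 73 = 1

1


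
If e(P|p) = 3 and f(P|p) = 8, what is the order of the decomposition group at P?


|D_P| = e * f
= 3 * 8
= 24

24


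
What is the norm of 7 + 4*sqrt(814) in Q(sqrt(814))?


N(a + b*sqrt(d)) = a^2 - d*b^2
= (7)^2 - (814)*(4)^2
= 49 - 13024
= -12975

-12975


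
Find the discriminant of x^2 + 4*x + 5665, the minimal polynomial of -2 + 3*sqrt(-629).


The element -2 + 3*sqrt(-629) has minimal polynomial:
x^2 + 4*x + 5665
Discriminant = (4)^2 - 4*(5665)
= 16 - 22660
= -22644

-22644


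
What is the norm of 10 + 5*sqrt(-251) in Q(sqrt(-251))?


N(a + b*sqrt(d)) = a^2 - d*b^2
= (10)^2 - (-251)*(5)^2
= 100 + 6275
= 6375

6375


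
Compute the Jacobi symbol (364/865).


Compute (364/865) via quadratic reciprocity:
  pull out 2: (2/865) = +1  (since 865 mod 8 = 1)
  pull out 2: (2/865) = +1  (since 865 mod 8 = 1)
  reciprocity: (91/865) -> +(865/91)
  reduce: (46/91)
  pull out 2: (2/91) = -1  (since 91 mod 8 = 3)
  reciprocity: (23/91) -> -(91/23)
  reduce: (22/23)
  pull out 2: (2/23) = +1  (since 23 mod 8 = 7)
  reciprocity: (11/23) -> -(23/11)
  reduce: (1/11)
  (1/11) = 1
Product of signs = -1

-1


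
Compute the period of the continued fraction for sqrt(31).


Run the CF algorithm for sqrt(31).
a_0 = floor(sqrt(31)) = 5; set m_0=0, q_0=1.
Recurrence: m' = q*a - m,  q' = (d - m'^2)/q,  a' = floor((a_0 + m')/q').
  step 1: m=5, q=6, a=1
  step 2: m=1, q=5, a=1
  step 3: m=4, q=3, a=3
  step 4: m=5, q=2, a=5
  step 5: m=5, q=3, a=3
  step 6: m=4, q=5, a=1
  step 7: m=1, q=6, a=1
  step 8: m=5, q=1, a=10
a_8 = 2*a_0 = 10, so the period closes here.
sqrt(31) = [5; 1, 1, 3, 5, 3, 1, 1, 10]
Period length = 8

8


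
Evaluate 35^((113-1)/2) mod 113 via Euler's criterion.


p = 113 is prime and the exponent is (p-1)/2 = 56, so by Euler's criterion 35^56 = (35/113) = +1 or -1 mod 113.
Compute by square-and-multiply:
  56 = 32 + 16 + 8 (binary 111000)
  Repeated squaring mod 113: 35^1 = 35, 35^2 = 95, 35^4 = 98, 35^8 = 112, 35^16 = 1, 35^32 = 1
  35^56 = 35^32 * 35^16 * 35^8 = 1 * 1 * 112 mod 113
    1 * 1 = 1 = 1 mod 113
    1 * 112 = 112 = 112 mod 113
  35^56 = 112 mod 113
Result 112 = p - 1 = -1 mod 113: 35 is a quadratic non-residue mod 113. As a residue in [0, p-1] the value is 112.
35^56 mod 113 = 112

112


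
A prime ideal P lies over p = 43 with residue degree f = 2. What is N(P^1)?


N(P^a) = p^(a*f)
= 43^(1*2)
= 43^2
= 1849

1849


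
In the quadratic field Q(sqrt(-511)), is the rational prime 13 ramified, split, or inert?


K = Q(sqrt(-511)). Since d mod 4 = 1, disc(K) = -511.
Check p | disc: -511 mod 13 = 9.
p does not divide disc. Compute Legendre symbol (d/p):
9^((13-1)/2) mod 13 = 1
(d/p) = 1, so p splits: (p) = P*P' with e=1, f=1, g=2.
Therefore p is split.

split


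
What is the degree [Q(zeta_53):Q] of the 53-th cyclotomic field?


The degree equals Euler's totient phi(53).
53 = 53
phi(53) = 52

52


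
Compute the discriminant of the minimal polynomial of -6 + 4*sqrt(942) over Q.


The element -6 + 4*sqrt(942) has minimal polynomial:
x^2 + 12*x - 15036
Discriminant = (12)^2 - 4*(-15036)
= 144 + 60144
= 60288

60288


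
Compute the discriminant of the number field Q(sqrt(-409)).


For K = Q(sqrt(d)) with d squarefree: disc(K) = d if d = 1 mod 4, and disc(K) = 4d if d = 2 or 3 mod 4.
Here d = -409, and d mod 4 = 3.
d = 3 mod 4, not 1 (O_K = Z[sqrt(d)]), so disc(K) = 4d = 4 * (-409) = -1636

-1636


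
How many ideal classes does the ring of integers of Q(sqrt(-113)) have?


K = Q(sqrt(-113)). d mod 4 = 3, so D = disc(K) = 4d = -452
h(K) equals the number of primitive reduced positive-definite forms (a, b, c) = a*x^2 + b*x*y + c*y^2 with b^2 - 4ac = D,
where reduced means |b| <= a <= c, with b >= 0 whenever |b| = a or a = c, and primitive means gcd(a, b, c) = 1.
Reduced forces 3a^2 <= |D| = 452, so 1 <= a <= 12; b must have the parity of D, and c = (b^2 - D)/(4a) must be an integer >= a.
Enumerate a = 1..12, b in [-a, a]:
  a=1: (1, 0, 113)  [1]
  a=2: (2, 2, 57)  [1]
  a=3: (3, -2, 38), (3, 2, 38)  [2]
  a=4..5: none
  a=6: (6, -2, 19), (6, 2, 19)  [2]
  a=7..8: none
  a=9: (9, -4, 13), (9, 4, 13)  [2]
  a=10..12: none
Total reduced forms: 1 + 1 + 2 + 2 + 2 = 8
h = 8

8


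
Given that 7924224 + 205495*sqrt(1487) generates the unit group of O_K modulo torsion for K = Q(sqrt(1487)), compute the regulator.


epsilon = 7924224 + 205495*sqrt(1487)
= 1.5848e+07
R = ln(1.5848e+07)
= 16.5786

16.5786


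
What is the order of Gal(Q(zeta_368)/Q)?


|Gal(Q(zeta_368)/Q)| = phi(368)
= 176

176


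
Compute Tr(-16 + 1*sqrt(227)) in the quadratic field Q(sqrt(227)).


Tr(a + b*sqrt(d)) = (a + b*sqrt(d)) + (a - b*sqrt(d)) = 2a
= 2 * (-16)
= -32

-32


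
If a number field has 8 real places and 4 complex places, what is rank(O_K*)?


By Dirichlet's unit theorem:
rank = r1 + r2 - 1
= 8 + 4 - 1
= 11

11


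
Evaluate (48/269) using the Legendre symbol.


p = 269 is prime, so compute (48/269) with the reciprocity algorithm (Jacobi-symbol steps: pull out 2s via (2/n), flip via reciprocity, reduce):
  pull out 2: (2/269) = -1  (since 269 mod 8 = 5)
  pull out 2: (2/269) = -1  (since 269 mod 8 = 5)
  pull out 2: (2/269) = -1  (since 269 mod 8 = 5)
  pull out 2: (2/269) = -1  (since 269 mod 8 = 5)
  reciprocity: (3/269) -> +(269/3)
  reduce: (2/3)
  pull out 2: (2/3) = -1  (since 3 mod 8 = 3)
  (1/3) = 1
Product of signs = -1
(48/269) = -1

-1


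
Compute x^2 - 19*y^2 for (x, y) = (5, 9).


x^2 - d*y^2
= 5^2 - 19*9^2
= 25 - 1539
= -1514

-1514


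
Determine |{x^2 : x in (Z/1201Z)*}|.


For prime p, the number of non-zero quadratic residues is (p-1)/2.
= (1201-1)/2
= 600

600


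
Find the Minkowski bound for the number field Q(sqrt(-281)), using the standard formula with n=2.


d = -281, d mod 4 = 3, so disc(K) = 4d = -1124; |disc(K)| = 1124
Imaginary quadratic field, so n = 2, s = r2 = 1, r1 = 0
M = (n!/n^n) * (4/pi)^s * sqrt(|disc(K)|) = (2!/2^2) * (4/pi)^1 * sqrt(1124)
= 0.5 * 1.273240 * 33.526109
= 21.3434

21.3434


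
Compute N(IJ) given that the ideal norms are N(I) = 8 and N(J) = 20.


N(IJ) = N(I) * N(J)
= 8 * 20
= 160

160


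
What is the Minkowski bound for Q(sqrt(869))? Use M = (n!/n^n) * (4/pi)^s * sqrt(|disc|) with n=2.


d = 869, d mod 4 = 1, so disc(K) = d = 869; |disc(K)| = 869
Real quadratic field, so n = 2, s = r2 = 0, r1 = 2
M = (n!/n^n) * (4/pi)^s * sqrt(|disc(K)|) = (2!/2^2) * (4/pi)^0 * sqrt(869)
= 0.5 * 1.000000 * 29.478806
= 14.7394

14.7394


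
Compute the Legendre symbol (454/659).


p = 659 is prime, so compute (454/659) with the reciprocity algorithm (Jacobi-symbol steps: pull out 2s via (2/n), flip via reciprocity, reduce):
  pull out 2: (2/659) = -1  (since 659 mod 8 = 3)
  reciprocity: (227/659) -> -(659/227)
  reduce: (205/227)
  reciprocity: (205/227) -> +(227/205)
  reduce: (22/205)
  pull out 2: (2/205) = -1  (since 205 mod 8 = 5)
  reciprocity: (11/205) -> +(205/11)
  reduce: (7/11)
  reciprocity: (7/11) -> -(11/7)
  reduce: (4/7)
  pull out 2: (2/7) = +1  (since 7 mod 8 = 7)
  pull out 2: (2/7) = +1  (since 7 mod 8 = 7)
  (1/7) = 1
Product of signs = 1
(454/659) = 1

1


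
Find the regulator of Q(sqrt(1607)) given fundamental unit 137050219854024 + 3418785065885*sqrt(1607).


epsilon = 137050219854024 + 3418785065885*sqrt(1607)
= 2.7410e+14
R = ln(2.7410e+14)
= 33.2445

33.2445


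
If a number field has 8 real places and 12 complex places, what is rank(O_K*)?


By Dirichlet's unit theorem:
rank = r1 + r2 - 1
= 8 + 12 - 1
= 19

19


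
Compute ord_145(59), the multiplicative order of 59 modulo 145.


We want ord_145(59), the smallest k >= 1 with 59^k = 1 mod 145.
n = 145 = 5 * 29, phi(145) = 112; the order divides phi(n).
Divisors of 112: 1, 2, 4, 7, 8, 14, 16, 28, 56, 112
Repeated squaring mod 145: 59^1 = 59, 59^2 = 1, 59^4 = 1, 59^8 = 1, 59^16 = 1, 59^32 = 1, 59^64 = 1
Test divisors in increasing order:
  k=1: 59^1 = 59 mod 145
  k=2: 59^2 = 1 mod 145  <- first divisor giving 1
Order = 2

2


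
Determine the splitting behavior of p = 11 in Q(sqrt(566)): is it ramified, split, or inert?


K = Q(sqrt(566)). Since d mod 4 = 2, disc(K) = 2264.
Check p | disc: 2264 mod 11 = 9.
p does not divide disc. Compute Legendre symbol (d/p):
5^((11-1)/2) mod 11 = 1
(d/p) = 1, so p splits: (p) = P*P' with e=1, f=1, g=2.
Therefore p is split.

split


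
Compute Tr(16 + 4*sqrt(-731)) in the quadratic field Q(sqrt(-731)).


Tr(a + b*sqrt(d)) = (a + b*sqrt(d)) + (a - b*sqrt(d)) = 2a
= 2 * (16)
= 32

32


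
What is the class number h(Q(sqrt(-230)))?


K = Q(sqrt(-230)). d mod 4 = 2, so D = disc(K) = 4d = -920
h(K) equals the number of primitive reduced positive-definite forms (a, b, c) = a*x^2 + b*x*y + c*y^2 with b^2 - 4ac = D,
where reduced means |b| <= a <= c, with b >= 0 whenever |b| = a or a = c, and primitive means gcd(a, b, c) = 1.
Reduced forces 3a^2 <= |D| = 920, so 1 <= a <= 17; b must have the parity of D, and c = (b^2 - D)/(4a) must be an integer >= a.
Enumerate a = 1..17, b in [-a, a]:
  a=1: (1, 0, 230)  [1]
  a=2: (2, 0, 115)  [1]
  a=3: (3, -2, 77), (3, 2, 77)  [2]
  a=4: none
  a=5: (5, 0, 46)  [1]
  a=6: (6, -4, 39), (6, 4, 39)  [2]
  a=7: (7, -2, 33), (7, 2, 33)  [2]
  a=8: none
  a=9: (9, -4, 26), (9, 4, 26)  [2]
  a=10: (10, 0, 23)  [1]
  a=11: (11, -2, 21), (11, 2, 21)  [2]
  a=12: none
  a=13: (13, -4, 18), (13, 4, 18)  [2]
  a=14: (14, -12, 19), (14, 12, 19)  [2]
  a=15: (15, -10, 17), (15, 10, 17)  [2]
  a=16..17: none
Total reduced forms: 1 + 1 + 2 + 1 + 2 + 2 + 2 + 1 + 2 + 2 + 2 + 2 = 20
h = 20

20


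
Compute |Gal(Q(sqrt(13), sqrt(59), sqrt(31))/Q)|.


The 3 square roots of distinct primes are multiplicatively independent over Q,
so [K:Q] = 2^3 and Gal(K/Q) is isomorphic to (Z/2Z)^3.
|Gal| = 2^3 = 8

8


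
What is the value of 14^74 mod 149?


p = 149 is prime and the exponent is (p-1)/2 = 74, so by Euler's criterion 14^74 = (14/149) = +1 or -1 mod 149.
Compute by square-and-multiply:
  74 = 64 + 8 + 2 (binary 1001010)
  Repeated squaring mod 149: 14^1 = 14, 14^2 = 47, 14^4 = 123, 14^8 = 80, 14^16 = 142, 14^32 = 49, 14^64 = 17
  14^74 = 14^64 * 14^8 * 14^2 = 17 * 80 * 47 mod 149
    17 * 80 = 1360 = 19 mod 149
    19 * 47 = 893 = 148 mod 149
  14^74 = 148 mod 149
Result 148 = p - 1 = -1 mod 149: 14 is a quadratic non-residue mod 149. As a residue in [0, p-1] the value is 148.
14^74 mod 149 = 148

148


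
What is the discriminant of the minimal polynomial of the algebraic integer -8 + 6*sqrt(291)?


The element -8 + 6*sqrt(291) has minimal polynomial:
x^2 + 16*x - 10412
Discriminant = (16)^2 - 4*(-10412)
= 256 + 41648
= 41904

41904


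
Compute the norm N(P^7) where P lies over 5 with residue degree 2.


N(P^a) = p^(a*f)
= 5^(7*2)
= 5^14
= 6103515625

6103515625


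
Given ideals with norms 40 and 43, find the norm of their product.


N(IJ) = N(I) * N(J)
= 40 * 43
= 1720

1720


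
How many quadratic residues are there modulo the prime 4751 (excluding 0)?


For prime p, the number of non-zero quadratic residues is (p-1)/2.
= (4751-1)/2
= 2375

2375


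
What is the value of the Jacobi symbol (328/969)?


Compute (328/969) via quadratic reciprocity:
  pull out 2: (2/969) = +1  (since 969 mod 8 = 1)
  pull out 2: (2/969) = +1  (since 969 mod 8 = 1)
  pull out 2: (2/969) = +1  (since 969 mod 8 = 1)
  reciprocity: (41/969) -> +(969/41)
  reduce: (26/41)
  pull out 2: (2/41) = +1  (since 41 mod 8 = 1)
  reciprocity: (13/41) -> +(41/13)
  reduce: (2/13)
  pull out 2: (2/13) = -1  (since 13 mod 8 = 5)
  (1/13) = 1
Product of signs = -1

-1


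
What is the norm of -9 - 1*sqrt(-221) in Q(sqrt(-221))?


N(a + b*sqrt(d)) = a^2 - d*b^2
= (-9)^2 - (-221)*(-1)^2
= 81 + 221
= 302

302


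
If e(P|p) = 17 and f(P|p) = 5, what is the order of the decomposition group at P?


|D_P| = e * f
= 17 * 5
= 85

85


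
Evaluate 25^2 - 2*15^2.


x^2 - d*y^2
= 25^2 - 2*15^2
= 625 - 450
= 175

175


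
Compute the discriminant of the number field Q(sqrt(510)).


For K = Q(sqrt(d)) with d squarefree: disc(K) = d if d = 1 mod 4, and disc(K) = 4d if d = 2 or 3 mod 4.
Here d = 510, and d mod 4 = 2.
d = 2 mod 4, not 1 (O_K = Z[sqrt(d)]), so disc(K) = 4d = 4 * (510) = 2040

2040


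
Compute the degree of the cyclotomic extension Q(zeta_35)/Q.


The degree equals Euler's totient phi(35).
35 = 5 * 7
phi(35) = 24

24


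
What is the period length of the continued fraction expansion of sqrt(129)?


Run the CF algorithm for sqrt(129).
a_0 = floor(sqrt(129)) = 11; set m_0=0, q_0=1.
Recurrence: m' = q*a - m,  q' = (d - m'^2)/q,  a' = floor((a_0 + m')/q').
  step 1: m=11, q=8, a=2
  step 2: m=5, q=13, a=1
  step 3: m=8, q=5, a=3
  step 4: m=7, q=16, a=1
  step 5: m=9, q=3, a=6
  step 6: m=9, q=16, a=1
  step 7: m=7, q=5, a=3
  step 8: m=8, q=13, a=1
  step 9: m=5, q=8, a=2
  step 10: m=11, q=1, a=22
a_10 = 2*a_0 = 22, so the period closes here.
sqrt(129) = [11; 2, 1, 3, 1, 6, 1, 3, 1, 2, 22]
Period length = 10

10


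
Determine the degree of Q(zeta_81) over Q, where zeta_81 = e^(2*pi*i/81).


The degree equals Euler's totient phi(81).
81 = 3^4
phi(81) = 54

54


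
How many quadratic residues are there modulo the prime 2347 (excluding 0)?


For prime p, the number of non-zero quadratic residues is (p-1)/2.
= (2347-1)/2
= 1173

1173


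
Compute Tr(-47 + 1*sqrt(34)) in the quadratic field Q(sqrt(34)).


Tr(a + b*sqrt(d)) = (a + b*sqrt(d)) + (a - b*sqrt(d)) = 2a
= 2 * (-47)
= -94

-94


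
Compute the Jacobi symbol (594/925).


Compute (594/925) via quadratic reciprocity:
  pull out 2: (2/925) = -1  (since 925 mod 8 = 5)
  reciprocity: (297/925) -> +(925/297)
  reduce: (34/297)
  pull out 2: (2/297) = +1  (since 297 mod 8 = 1)
  reciprocity: (17/297) -> +(297/17)
  reduce: (8/17)
  pull out 2: (2/17) = +1  (since 17 mod 8 = 1)
  pull out 2: (2/17) = +1  (since 17 mod 8 = 1)
  pull out 2: (2/17) = +1  (since 17 mod 8 = 1)
  (1/17) = 1
Product of signs = -1

-1


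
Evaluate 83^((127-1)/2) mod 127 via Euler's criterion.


p = 127 is prime and the exponent is (p-1)/2 = 63, so by Euler's criterion 83^63 = (83/127) = +1 or -1 mod 127.
Compute by square-and-multiply:
  63 = 32 + 16 + 8 + 4 + 2 + 1 (binary 111111)
  Repeated squaring mod 127: 83^1 = 83, 83^2 = 31, 83^4 = 72, 83^8 = 104, 83^16 = 21, 83^32 = 60
  83^63 = 83^32 * 83^16 * 83^8 * 83^4 * 83^2 * 83^1 = 60 * 21 * 104 * 72 * 31 * 83 mod 127
    60 * 21 = 1260 = 117 mod 127
    117 * 104 = 12168 = 103 mod 127
    103 * 72 = 7416 = 50 mod 127
    50 * 31 = 1550 = 26 mod 127
    26 * 83 = 2158 = 126 mod 127
  83^63 = 126 mod 127
Result 126 = p - 1 = -1 mod 127: 83 is a quadratic non-residue mod 127. As a residue in [0, p-1] the value is 126.
83^63 mod 127 = 126

126


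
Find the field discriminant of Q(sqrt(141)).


For K = Q(sqrt(d)) with d squarefree: disc(K) = d if d = 1 mod 4, and disc(K) = 4d if d = 2 or 3 mod 4.
Here d = 141, and d mod 4 = 1.
d = 1 mod 4 (O_K = Z[(1+sqrt(d))/2]), so disc(K) = d = 141

141


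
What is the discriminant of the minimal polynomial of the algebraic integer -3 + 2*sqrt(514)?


The element -3 + 2*sqrt(514) has minimal polynomial:
x^2 + 6*x - 2047
Discriminant = (6)^2 - 4*(-2047)
= 36 + 8188
= 8224

8224


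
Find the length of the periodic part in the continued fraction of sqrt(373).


Run the CF algorithm for sqrt(373).
a_0 = floor(sqrt(373)) = 19; set m_0=0, q_0=1.
Recurrence: m' = q*a - m,  q' = (d - m'^2)/q,  a' = floor((a_0 + m')/q').
  step 1: m=19, q=12, a=3
  step 2: m=17, q=7, a=5
  step 3: m=18, q=7, a=5
  step 4: m=17, q=12, a=3
  step 5: m=19, q=1, a=38
a_5 = 2*a_0 = 38, so the period closes here.
sqrt(373) = [19; 3, 5, 5, 3, 38]
Period length = 5

5


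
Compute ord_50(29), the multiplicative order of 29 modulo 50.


We want ord_50(29), the smallest k >= 1 with 29^k = 1 mod 50.
n = 50 = 2 * 5^2, phi(50) = 20; the order divides phi(n).
Divisors of 20: 1, 2, 4, 5, 10, 20
Repeated squaring mod 50: 29^1 = 29, 29^2 = 41, 29^4 = 31, 29^8 = 11, 29^16 = 21
Test divisors in increasing order:
  k=1: 29^1 = 29 mod 50
  k=2: 29^2 = 41 mod 50
  k=4: 29^4 = 31 mod 50
  k=5: 29^5 = 31 * 29 = 49 mod 50
  k=10: 29^10 = 11 * 41 = 1 mod 50  <- first divisor giving 1
Order = 10

10


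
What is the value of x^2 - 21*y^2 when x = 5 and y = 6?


x^2 - d*y^2
= 5^2 - 21*6^2
= 25 - 756
= -731

-731


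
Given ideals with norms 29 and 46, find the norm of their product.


N(IJ) = N(I) * N(J)
= 29 * 46
= 1334

1334


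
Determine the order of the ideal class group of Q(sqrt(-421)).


K = Q(sqrt(-421)). d mod 4 = 3, so D = disc(K) = 4d = -1684
h(K) equals the number of primitive reduced positive-definite forms (a, b, c) = a*x^2 + b*x*y + c*y^2 with b^2 - 4ac = D,
where reduced means |b| <= a <= c, with b >= 0 whenever |b| = a or a = c, and primitive means gcd(a, b, c) = 1.
Reduced forces 3a^2 <= |D| = 1684, so 1 <= a <= 23; b must have the parity of D, and c = (b^2 - D)/(4a) must be an integer >= a.
Enumerate a = 1..23, b in [-a, a]:
  a=1: (1, 0, 421)  [1]
  a=2: (2, 2, 211)  [1]
  a=3..4: none
  a=5: (5, -4, 85), (5, 4, 85)  [2]
  a=6..9: none
  a=10: (10, -6, 43), (10, 6, 43)  [2]
  a=11..16: none
  a=17: (17, -4, 25), (17, 4, 25)  [2]
  a=18: none
  a=19: (19, -8, 23), (19, 8, 23)  [2]
  a=20..23: none
Total reduced forms: 1 + 1 + 2 + 2 + 2 + 2 = 10
h = 10

10


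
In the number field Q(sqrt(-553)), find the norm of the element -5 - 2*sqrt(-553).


N(a + b*sqrt(d)) = a^2 - d*b^2
= (-5)^2 - (-553)*(-2)^2
= 25 + 2212
= 2237

2237


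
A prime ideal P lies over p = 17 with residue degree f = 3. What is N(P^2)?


N(P^a) = p^(a*f)
= 17^(2*3)
= 17^6
= 24137569

24137569


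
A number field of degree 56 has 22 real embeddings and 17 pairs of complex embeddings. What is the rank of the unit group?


By Dirichlet's unit theorem:
rank = r1 + r2 - 1
= 22 + 17 - 1
= 38

38


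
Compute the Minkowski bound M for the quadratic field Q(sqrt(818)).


d = 818, d mod 4 = 2, so disc(K) = 4d = 3272; |disc(K)| = 3272
Real quadratic field, so n = 2, s = r2 = 0, r1 = 2
M = (n!/n^n) * (4/pi)^s * sqrt(|disc(K)|) = (2!/2^2) * (4/pi)^0 * sqrt(3272)
= 0.5 * 1.000000 * 57.201399
= 28.6007

28.6007


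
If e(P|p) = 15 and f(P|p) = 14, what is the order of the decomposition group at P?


|D_P| = e * f
= 15 * 14
= 210

210


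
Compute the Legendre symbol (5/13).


p = 13 is prime, so compute (5/13) with the reciprocity algorithm (Jacobi-symbol steps: pull out 2s via (2/n), flip via reciprocity, reduce):
  reciprocity: (5/13) -> +(13/5)
  reduce: (3/5)
  reciprocity: (3/5) -> +(5/3)
  reduce: (2/3)
  pull out 2: (2/3) = -1  (since 3 mod 8 = 3)
  (1/3) = 1
Product of signs = -1
(5/13) = -1

-1
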